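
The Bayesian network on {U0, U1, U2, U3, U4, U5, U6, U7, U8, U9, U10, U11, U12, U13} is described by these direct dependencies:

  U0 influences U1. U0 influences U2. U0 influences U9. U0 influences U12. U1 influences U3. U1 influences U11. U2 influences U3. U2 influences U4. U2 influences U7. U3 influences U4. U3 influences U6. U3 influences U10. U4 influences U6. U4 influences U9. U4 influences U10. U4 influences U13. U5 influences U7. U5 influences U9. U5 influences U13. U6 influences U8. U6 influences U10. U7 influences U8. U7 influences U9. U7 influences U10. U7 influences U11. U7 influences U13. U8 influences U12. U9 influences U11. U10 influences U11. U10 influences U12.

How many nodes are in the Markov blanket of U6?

5

U6's parents: U3, U4.
Ch(U6) = {U8, U10}.
Other parents of U6's children:
  parents(U8) \ {U6} = {U7}.
  parents(U10) \ {U6} = {U3, U4, U7}.
MB(U6) = {U3, U4, U7, U8, U10}, which has 5 nodes.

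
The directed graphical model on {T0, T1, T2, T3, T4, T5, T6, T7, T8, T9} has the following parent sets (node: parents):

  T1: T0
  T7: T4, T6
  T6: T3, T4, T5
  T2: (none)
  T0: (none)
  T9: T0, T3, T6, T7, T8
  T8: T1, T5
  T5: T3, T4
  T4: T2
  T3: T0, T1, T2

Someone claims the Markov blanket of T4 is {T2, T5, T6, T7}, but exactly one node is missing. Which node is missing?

By definition, MB(T4) is built from T4's parents, T4's children, and the co-parents of T4.
Pa(T4) = {T2}.
Children of T4: T5, T6, T7.
Parents of each child, excluding T4:
  T5 also has parent T3.
  T6 also has parents T3, T5.
  parents(T7) \ {T4} = {T6}.
MB(T4) = {T2, T3, T5, T6, T7}.
Comparing with the claimed set, T3 is missing.

T3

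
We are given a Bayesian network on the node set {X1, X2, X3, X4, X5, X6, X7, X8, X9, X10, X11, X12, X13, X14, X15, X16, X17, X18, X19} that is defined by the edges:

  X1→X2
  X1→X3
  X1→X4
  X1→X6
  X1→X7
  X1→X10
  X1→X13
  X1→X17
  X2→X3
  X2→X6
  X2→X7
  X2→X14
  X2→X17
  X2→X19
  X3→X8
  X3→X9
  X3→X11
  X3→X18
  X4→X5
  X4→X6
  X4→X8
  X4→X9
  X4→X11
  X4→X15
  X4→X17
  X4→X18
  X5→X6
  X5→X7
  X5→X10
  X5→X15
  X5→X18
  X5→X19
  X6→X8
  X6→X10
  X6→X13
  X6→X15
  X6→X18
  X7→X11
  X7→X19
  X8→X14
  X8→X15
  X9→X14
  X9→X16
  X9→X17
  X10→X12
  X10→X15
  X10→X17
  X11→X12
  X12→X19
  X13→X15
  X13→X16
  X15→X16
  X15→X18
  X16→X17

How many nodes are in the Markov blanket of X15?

10

By definition, MB(X15) is built from X15's parents, X15's children, and the co-parents of X15.
Parents of X15: X4, X5, X6, X8, X10, X13.
Children of X15: X16, X18.
Co-parents of X15 (other parents of its children):
  X16 also has parents X9, X13.
  X18 also has parents X3, X4, X5, X6.
MB(X15) = {X3, X4, X5, X6, X8, X9, X10, X13, X16, X18}, which has 10 nodes.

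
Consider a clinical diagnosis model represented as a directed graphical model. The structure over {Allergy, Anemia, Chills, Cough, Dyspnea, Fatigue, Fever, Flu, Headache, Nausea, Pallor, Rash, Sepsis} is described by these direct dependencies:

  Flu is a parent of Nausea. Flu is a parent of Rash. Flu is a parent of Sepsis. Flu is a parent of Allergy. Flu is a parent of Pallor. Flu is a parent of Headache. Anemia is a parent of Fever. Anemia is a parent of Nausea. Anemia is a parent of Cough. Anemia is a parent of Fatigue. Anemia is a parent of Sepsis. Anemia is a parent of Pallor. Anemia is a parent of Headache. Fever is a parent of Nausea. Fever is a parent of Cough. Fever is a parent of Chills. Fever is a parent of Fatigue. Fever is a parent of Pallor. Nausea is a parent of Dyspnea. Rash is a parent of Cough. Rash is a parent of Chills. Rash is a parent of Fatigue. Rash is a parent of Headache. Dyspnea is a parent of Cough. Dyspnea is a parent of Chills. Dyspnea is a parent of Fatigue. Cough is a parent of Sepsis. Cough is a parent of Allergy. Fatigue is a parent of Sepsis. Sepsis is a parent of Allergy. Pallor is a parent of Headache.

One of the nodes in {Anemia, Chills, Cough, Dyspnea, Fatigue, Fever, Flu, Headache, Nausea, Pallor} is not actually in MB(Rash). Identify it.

Children of Rash: Chills, Cough, Fatigue, Headache.
Rash's parents: Flu.
Parents of each child, excluding Rash:
  Cough also has parents Anemia, Dyspnea, Fever.
  Chills's other parents are Dyspnea, Fever.
  parents(Fatigue) \ {Rash} = {Anemia, Dyspnea, Fever}.
  parents(Headache) \ {Rash} = {Anemia, Flu, Pallor}.
MB(Rash) = {Anemia, Chills, Cough, Dyspnea, Fatigue, Fever, Flu, Headache, Pallor}.
Nausea is neither a parent, child, nor co-parent of Rash, so it does not belong.

Nausea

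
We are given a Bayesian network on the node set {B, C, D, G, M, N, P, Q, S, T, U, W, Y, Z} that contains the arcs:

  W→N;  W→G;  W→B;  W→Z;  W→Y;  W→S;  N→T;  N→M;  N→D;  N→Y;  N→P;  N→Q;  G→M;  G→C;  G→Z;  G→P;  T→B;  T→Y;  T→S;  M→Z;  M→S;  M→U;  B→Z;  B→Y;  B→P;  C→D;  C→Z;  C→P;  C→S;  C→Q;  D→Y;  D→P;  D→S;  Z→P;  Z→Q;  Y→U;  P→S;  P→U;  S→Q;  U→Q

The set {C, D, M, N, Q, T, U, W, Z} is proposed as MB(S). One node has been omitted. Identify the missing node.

P

A node's Markov blanket = Pa ∪ Ch ∪ (parents of Ch other than the node itself).
S has parents C, D, M, P, T, W.
Children of S: Q.
Co-parents of S (other parents of its children):
  Q also has parents C, N, U, Z.
MB(S) = {C, D, M, N, P, Q, T, U, W, Z}.
Comparing with the claimed set, P is missing.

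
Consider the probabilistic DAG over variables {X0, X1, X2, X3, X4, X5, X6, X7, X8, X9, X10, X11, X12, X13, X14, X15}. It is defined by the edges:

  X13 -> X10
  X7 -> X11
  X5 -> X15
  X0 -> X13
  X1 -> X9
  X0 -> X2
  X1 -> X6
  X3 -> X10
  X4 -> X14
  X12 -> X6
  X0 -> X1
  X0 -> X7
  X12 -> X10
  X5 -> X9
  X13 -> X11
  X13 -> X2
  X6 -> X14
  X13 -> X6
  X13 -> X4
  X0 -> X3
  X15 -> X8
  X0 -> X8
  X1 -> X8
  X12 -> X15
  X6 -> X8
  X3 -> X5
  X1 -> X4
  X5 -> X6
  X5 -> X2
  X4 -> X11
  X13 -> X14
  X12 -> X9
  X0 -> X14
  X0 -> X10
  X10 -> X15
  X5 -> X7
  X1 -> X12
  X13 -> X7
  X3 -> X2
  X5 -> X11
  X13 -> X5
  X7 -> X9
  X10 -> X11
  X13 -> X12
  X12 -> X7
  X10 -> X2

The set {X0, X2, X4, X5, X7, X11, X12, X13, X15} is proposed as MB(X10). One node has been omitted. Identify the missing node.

X3

A node's Markov blanket = Pa ∪ Ch ∪ (parents of Ch other than the node itself).
X10's parents: X0, X3, X12, X13.
X10 has children X2, X11, X15.
Parents of each child, excluding X10:
  parents(X15) \ {X10} = {X5, X12}.
  X2 also has parents X0, X3, X5, X13.
  parents(X11) \ {X10} = {X4, X5, X7, X13}.
MB(X10) = {X0, X2, X3, X4, X5, X7, X11, X12, X13, X15}.
Comparing with the claimed set, X3 is missing.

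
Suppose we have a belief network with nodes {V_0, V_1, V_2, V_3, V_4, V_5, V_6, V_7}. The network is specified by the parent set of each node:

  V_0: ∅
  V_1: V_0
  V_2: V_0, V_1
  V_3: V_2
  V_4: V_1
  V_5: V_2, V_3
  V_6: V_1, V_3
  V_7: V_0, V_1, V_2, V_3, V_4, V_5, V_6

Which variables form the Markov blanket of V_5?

Parents of V_5: V_2, V_3.
V_5's children: V_7.
For each child, the remaining parents (spouses of V_5):
  V_7: V_0, V_1, V_2, V_3, V_4, V_6
Union: {V_2, V_3} ∪ {V_7} ∪ {V_0, V_1, V_2, V_3, V_4, V_6} = {V_0, V_1, V_2, V_3, V_4, V_6, V_7}.

{V_0, V_1, V_2, V_3, V_4, V_6, V_7}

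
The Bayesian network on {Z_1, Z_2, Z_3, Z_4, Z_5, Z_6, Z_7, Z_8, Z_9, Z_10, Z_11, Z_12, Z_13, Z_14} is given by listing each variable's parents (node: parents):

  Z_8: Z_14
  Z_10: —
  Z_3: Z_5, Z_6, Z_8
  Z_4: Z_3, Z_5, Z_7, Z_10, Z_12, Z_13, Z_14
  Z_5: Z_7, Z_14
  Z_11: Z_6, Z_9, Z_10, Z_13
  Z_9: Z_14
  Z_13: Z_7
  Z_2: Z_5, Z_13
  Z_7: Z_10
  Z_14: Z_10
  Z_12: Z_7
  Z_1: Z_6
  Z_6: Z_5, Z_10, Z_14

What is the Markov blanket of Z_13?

Pa(Z_13) = {Z_7}.
Children of Z_13: Z_2, Z_4, Z_11.
Parents of each child, excluding Z_13:
  Z_2: Z_5
  Z_11: Z_6, Z_9, Z_10
  Z_4: Z_3, Z_5, Z_7, Z_10, Z_12, Z_14
Taking the union gives {Z_2, Z_3, Z_4, Z_5, Z_6, Z_7, Z_9, Z_10, Z_11, Z_12, Z_14}.

{Z_2, Z_3, Z_4, Z_5, Z_6, Z_7, Z_9, Z_10, Z_11, Z_12, Z_14}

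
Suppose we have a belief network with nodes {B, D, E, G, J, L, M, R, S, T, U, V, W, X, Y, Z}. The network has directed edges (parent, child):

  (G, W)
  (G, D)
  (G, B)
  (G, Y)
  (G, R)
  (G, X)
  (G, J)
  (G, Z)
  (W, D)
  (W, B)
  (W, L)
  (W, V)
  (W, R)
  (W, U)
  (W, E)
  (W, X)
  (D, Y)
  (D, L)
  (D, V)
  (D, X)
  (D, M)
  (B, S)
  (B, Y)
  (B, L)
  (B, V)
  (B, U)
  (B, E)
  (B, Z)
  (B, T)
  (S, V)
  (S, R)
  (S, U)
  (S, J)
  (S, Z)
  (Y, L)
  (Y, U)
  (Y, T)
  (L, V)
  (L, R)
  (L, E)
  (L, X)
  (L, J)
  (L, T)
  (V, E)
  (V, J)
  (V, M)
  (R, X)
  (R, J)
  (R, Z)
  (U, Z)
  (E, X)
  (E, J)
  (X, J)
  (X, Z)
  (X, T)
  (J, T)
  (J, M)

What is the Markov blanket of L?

Recall MB(v) = parents ∪ children ∪ spouses, where spouses are the other parents of v's children.
Ch(L) = {E, J, R, T, V, X}.
L has parents B, D, W, Y.
For each child, the remaining parents (spouses of L):
  parents(V) \ {L} = {B, D, S, W}.
  R's other parents are G, S, W.
  E's other parents are B, V, W.
  X's other parents are D, E, G, R, W.
  parents(J) \ {L} = {E, G, R, S, V, X}.
  parents(T) \ {L} = {B, J, X, Y}.
Taking the union gives {B, D, E, G, J, R, S, T, V, W, X, Y}.

{B, D, E, G, J, R, S, T, V, W, X, Y}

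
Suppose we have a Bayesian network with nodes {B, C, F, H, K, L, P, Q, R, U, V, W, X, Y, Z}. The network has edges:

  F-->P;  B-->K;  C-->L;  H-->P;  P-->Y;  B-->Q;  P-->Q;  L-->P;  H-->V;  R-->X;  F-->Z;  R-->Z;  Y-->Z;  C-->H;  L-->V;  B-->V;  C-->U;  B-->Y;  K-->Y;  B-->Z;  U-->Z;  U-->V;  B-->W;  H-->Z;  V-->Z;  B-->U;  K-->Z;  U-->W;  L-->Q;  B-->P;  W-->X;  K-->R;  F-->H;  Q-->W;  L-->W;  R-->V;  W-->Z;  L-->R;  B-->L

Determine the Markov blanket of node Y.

{B, F, H, K, P, R, U, V, W, Z}

Parents of Y: B, K, P.
Y's children: Z.
Co-parents of Y (other parents of its children):
  Z: B, F, H, K, R, U, V, W
Union: {B, K, P} ∪ {Z} ∪ {B, F, H, K, R, U, V, W} = {B, F, H, K, P, R, U, V, W, Z}.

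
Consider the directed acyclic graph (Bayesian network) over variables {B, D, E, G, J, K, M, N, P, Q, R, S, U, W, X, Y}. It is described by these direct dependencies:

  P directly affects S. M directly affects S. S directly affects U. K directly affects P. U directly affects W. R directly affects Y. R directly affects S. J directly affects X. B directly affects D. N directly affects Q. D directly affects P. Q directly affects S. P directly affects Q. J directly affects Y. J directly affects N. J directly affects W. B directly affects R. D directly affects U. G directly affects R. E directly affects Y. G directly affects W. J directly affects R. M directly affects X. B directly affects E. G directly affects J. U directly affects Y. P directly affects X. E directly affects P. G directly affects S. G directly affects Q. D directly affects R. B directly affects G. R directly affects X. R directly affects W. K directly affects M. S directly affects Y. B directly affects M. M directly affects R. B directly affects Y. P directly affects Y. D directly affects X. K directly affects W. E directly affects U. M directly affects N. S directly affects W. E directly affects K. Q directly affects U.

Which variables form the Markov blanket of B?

The Markov blanket of a node is its parents, its children, and the other parents of its children.
B has children D, E, G, M, R, Y.
Parents of B: none.
Other parents of B's children:
  D: —
  E: —
  G: —
  M: K
  R: D, G, J, M
  Y: E, J, P, R, S, U
So the Markov blanket of B is {D, E, G, J, K, M, P, R, S, U, Y}.

{D, E, G, J, K, M, P, R, S, U, Y}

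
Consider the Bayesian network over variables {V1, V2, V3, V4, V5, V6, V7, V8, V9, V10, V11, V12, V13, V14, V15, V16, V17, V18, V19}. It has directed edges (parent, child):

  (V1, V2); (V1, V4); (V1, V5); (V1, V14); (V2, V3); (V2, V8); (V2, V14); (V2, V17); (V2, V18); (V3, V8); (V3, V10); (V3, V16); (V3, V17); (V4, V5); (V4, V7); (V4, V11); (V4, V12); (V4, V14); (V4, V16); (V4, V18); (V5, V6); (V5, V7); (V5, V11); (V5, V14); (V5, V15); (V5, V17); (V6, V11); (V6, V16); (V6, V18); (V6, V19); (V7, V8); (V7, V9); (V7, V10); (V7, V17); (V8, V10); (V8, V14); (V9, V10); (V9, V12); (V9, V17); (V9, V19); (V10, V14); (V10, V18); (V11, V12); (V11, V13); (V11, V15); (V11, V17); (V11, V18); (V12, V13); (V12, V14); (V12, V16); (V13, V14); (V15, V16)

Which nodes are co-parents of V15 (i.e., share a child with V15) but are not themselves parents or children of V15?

{V3, V4, V6, V12}

Children of V15: V16.
  V16: V3, V4, V6, V12
Excluding nodes already adjacent to V15 (V5, V11, V16), the co-parent-only contribution is {V3, V4, V6, V12}.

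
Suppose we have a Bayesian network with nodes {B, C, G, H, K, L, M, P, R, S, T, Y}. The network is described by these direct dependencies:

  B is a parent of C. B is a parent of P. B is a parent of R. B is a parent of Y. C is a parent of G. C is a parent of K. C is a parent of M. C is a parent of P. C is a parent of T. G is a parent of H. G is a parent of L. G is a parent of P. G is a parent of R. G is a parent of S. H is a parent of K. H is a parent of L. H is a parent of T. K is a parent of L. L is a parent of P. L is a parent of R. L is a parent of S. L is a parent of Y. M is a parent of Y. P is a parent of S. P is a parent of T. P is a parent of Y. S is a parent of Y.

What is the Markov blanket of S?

The Markov blanket of a node is its parents, its children, and the other parents of its children.
S's parents: G, L, P.
Children of S: Y.
For each child, the remaining parents (spouses of S):
  Y: B, L, M, P
MB(S) = {B, G, L, M, P, Y}.

{B, G, L, M, P, Y}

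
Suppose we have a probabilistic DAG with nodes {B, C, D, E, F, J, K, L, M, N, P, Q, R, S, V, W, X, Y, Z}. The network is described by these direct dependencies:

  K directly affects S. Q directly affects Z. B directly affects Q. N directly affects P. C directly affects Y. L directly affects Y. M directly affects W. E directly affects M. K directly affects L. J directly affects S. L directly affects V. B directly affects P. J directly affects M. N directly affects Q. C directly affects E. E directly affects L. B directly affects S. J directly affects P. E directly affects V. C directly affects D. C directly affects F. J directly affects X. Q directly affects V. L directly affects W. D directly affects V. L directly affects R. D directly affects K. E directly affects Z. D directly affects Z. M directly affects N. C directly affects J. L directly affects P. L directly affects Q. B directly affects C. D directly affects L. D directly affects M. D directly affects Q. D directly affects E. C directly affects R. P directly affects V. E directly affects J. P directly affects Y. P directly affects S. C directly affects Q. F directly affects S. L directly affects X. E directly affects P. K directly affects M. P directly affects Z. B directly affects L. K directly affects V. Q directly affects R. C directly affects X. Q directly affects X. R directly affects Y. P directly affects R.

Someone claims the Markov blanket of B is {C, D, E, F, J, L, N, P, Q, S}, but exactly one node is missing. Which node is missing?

A node's Markov blanket = Pa ∪ Ch ∪ (parents of Ch other than the node itself).
Pa(B) = {}.
Children of B: C, L, P, Q, S.
Parents of each child, excluding B:
  C: no additional parents.
  parents(L) \ {B} = {D, E, K}.
  parents(P) \ {B} = {E, J, L, N}.
  Q's other parents are C, D, L, N.
  S also has parents F, J, K, P.
MB(B) = {C, D, E, F, J, K, L, N, P, Q, S}.
Comparing with the claimed set, K is missing.

K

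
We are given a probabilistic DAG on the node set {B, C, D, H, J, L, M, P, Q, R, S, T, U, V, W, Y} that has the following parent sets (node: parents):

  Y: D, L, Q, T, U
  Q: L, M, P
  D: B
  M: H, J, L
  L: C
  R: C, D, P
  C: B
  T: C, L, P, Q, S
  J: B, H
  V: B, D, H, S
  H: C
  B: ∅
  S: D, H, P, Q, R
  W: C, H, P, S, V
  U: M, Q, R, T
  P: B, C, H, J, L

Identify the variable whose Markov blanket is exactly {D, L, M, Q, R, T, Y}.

U

The target node must have every member of {D, L, M, Q, R, T, Y} as a parent, child, or co-parent, and no others.
Parents of U: M, Q, R, T; children: Y; co-parents: D, L, Q, T.
These exactly cover the given set, so the node is U.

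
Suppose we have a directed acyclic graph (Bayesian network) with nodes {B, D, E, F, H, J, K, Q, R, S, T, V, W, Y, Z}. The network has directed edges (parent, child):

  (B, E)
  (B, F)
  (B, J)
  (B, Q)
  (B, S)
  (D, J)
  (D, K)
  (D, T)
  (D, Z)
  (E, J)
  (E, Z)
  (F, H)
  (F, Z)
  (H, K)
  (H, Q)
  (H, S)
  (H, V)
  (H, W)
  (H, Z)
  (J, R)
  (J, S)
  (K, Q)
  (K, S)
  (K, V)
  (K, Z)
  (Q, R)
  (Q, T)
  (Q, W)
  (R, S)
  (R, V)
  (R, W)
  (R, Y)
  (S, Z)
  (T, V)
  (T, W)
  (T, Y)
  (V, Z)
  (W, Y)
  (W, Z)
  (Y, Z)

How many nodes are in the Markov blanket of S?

12

Pa(S) = {B, H, J, K, R}.
Children of S: Z.
Parents of each child, excluding S:
  Z's other parents are D, E, F, H, K, V, W, Y.
MB(S) = {B, D, E, F, H, J, K, R, V, W, Y, Z}, which has 12 nodes.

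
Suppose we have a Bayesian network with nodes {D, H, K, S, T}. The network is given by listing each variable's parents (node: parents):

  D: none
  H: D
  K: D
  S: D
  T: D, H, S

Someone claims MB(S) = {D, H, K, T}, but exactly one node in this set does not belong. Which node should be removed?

K

Ch(S) = {T}.
S's parents: D.
For each child, the remaining parents (spouses of S):
  parents(T) \ {S} = {D, H}.
MB(S) = {D, H, T}.
K is neither a parent, child, nor co-parent of S, so it does not belong.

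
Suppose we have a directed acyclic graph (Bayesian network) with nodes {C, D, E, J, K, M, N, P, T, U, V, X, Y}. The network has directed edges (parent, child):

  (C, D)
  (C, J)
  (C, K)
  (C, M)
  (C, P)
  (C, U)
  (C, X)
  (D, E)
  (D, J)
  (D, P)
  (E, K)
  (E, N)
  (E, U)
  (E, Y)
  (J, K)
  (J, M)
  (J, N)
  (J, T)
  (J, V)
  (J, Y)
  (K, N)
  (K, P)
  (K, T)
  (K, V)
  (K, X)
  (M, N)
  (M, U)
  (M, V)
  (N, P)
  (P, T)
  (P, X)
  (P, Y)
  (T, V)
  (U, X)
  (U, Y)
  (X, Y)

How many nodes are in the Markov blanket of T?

5

A node's Markov blanket = Pa ∪ Ch ∪ (parents of Ch other than the node itself).
Pa(T) = {J, K, P}.
Children of T: V.
Other parents of T's children:
  V: J, K, M
MB(T) = {J, K, M, P, V}, which has 5 nodes.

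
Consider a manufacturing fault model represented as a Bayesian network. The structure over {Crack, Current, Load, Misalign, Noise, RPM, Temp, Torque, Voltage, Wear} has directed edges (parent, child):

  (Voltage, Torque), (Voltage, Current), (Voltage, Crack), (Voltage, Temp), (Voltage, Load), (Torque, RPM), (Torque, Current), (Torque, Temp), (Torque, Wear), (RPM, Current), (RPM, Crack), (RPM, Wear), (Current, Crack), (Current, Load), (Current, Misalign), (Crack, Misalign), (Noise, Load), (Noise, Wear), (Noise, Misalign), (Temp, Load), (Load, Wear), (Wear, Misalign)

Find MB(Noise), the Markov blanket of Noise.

{Crack, Current, Load, Misalign, RPM, Temp, Torque, Voltage, Wear}

Noise has children Load, Misalign, Wear.
Noise has no parents.
Parents of each child, excluding Noise:
  Load: Current, Temp, Voltage
  Wear: Load, RPM, Torque
  Misalign: Crack, Current, Wear
MB(Noise) = {Crack, Current, Load, Misalign, RPM, Temp, Torque, Voltage, Wear}.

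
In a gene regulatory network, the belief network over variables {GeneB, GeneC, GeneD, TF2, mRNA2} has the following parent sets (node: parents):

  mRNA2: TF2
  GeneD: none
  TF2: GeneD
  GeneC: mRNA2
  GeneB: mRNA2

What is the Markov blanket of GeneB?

By definition, MB(GeneB) is built from GeneB's parents, GeneB's children, and the co-parents of GeneB.
GeneB has no children.
GeneB's parents: mRNA2.
GeneB has no children, so there are no co-parents.
Taking the union gives {mRNA2}.

{mRNA2}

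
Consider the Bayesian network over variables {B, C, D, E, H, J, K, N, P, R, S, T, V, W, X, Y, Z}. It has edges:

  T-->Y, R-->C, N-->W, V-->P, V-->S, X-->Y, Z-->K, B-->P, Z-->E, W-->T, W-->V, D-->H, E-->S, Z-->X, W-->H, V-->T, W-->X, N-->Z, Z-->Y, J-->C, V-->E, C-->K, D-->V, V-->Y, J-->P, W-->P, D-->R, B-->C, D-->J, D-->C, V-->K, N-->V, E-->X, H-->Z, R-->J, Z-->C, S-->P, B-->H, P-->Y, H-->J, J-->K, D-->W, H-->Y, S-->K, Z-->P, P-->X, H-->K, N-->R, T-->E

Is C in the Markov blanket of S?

C is a co-parent of S: both are parents of K.
So C ∈ MB(S).

Yes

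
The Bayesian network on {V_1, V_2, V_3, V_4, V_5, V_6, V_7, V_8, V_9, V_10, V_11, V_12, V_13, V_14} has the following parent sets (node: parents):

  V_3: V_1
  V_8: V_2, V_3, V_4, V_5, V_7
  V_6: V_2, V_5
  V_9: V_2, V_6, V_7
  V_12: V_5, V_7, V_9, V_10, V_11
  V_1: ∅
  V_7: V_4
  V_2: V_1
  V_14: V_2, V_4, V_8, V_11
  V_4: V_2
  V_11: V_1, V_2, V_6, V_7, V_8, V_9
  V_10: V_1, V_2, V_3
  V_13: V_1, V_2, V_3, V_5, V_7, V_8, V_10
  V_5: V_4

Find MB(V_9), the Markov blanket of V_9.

{V_1, V_2, V_5, V_6, V_7, V_8, V_10, V_11, V_12}

Recall MB(v) = parents ∪ children ∪ spouses, where spouses are the other parents of v's children.
V_9 has parents V_2, V_6, V_7.
V_9 has children V_11, V_12.
Parents of each child, excluding V_9:
  V_11 also has parents V_1, V_2, V_6, V_7, V_8.
  V_12 also has parents V_5, V_7, V_10, V_11.
MB(V_9) = {V_1, V_2, V_5, V_6, V_7, V_8, V_10, V_11, V_12}.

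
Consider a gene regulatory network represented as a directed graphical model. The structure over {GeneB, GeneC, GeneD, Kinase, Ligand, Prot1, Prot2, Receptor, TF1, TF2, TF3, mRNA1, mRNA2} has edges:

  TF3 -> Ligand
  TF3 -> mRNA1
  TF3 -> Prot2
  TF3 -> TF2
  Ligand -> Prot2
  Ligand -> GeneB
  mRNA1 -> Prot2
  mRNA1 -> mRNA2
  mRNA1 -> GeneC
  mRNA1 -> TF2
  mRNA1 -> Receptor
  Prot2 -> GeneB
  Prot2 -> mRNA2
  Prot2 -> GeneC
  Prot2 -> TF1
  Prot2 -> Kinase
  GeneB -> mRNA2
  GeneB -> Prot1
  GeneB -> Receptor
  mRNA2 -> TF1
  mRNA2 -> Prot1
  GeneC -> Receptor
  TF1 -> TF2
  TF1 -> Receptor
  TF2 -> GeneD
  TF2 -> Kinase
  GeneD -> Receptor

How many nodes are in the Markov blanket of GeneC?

6

A node's Markov blanket = Pa ∪ Ch ∪ (parents of Ch other than the node itself).
GeneC's parents: Prot2, mRNA1.
GeneC's children: Receptor.
Co-parents of GeneC (other parents of its children):
  Receptor: GeneB, GeneD, TF1, mRNA1
MB(GeneC) = {GeneB, GeneD, Prot2, Receptor, TF1, mRNA1}, which has 6 nodes.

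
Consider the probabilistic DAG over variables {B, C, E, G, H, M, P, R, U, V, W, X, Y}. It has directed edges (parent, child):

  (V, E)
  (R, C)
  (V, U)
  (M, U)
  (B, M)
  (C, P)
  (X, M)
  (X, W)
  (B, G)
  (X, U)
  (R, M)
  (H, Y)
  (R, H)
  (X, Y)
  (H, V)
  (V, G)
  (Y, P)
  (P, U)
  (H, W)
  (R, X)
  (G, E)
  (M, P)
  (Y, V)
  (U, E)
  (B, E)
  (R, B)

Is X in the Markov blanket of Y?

X is a parent of Y.
So X ∈ MB(Y).

Yes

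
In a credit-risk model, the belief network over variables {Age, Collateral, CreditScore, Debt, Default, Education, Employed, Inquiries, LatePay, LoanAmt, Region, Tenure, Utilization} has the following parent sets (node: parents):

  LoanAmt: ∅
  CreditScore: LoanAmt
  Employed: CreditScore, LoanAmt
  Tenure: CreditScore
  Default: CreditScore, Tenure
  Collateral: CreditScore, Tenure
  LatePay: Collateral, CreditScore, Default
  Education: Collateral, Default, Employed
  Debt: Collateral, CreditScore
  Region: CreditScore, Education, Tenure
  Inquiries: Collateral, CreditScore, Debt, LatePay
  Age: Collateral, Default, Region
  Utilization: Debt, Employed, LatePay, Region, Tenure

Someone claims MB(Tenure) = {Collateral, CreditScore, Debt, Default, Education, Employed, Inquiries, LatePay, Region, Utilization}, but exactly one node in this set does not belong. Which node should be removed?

Inquiries

Tenure has parent CreditScore.
Tenure's children: Collateral, Default, Region, Utilization.
Co-parents of Tenure (other parents of its children):
  Default also has parent CreditScore.
  parents(Collateral) \ {Tenure} = {CreditScore}.
  Region's other parents are CreditScore, Education.
  parents(Utilization) \ {Tenure} = {Debt, Employed, LatePay, Region}.
MB(Tenure) = {Collateral, CreditScore, Debt, Default, Education, Employed, LatePay, Region, Utilization}.
Inquiries is neither a parent, child, nor co-parent of Tenure, so it does not belong.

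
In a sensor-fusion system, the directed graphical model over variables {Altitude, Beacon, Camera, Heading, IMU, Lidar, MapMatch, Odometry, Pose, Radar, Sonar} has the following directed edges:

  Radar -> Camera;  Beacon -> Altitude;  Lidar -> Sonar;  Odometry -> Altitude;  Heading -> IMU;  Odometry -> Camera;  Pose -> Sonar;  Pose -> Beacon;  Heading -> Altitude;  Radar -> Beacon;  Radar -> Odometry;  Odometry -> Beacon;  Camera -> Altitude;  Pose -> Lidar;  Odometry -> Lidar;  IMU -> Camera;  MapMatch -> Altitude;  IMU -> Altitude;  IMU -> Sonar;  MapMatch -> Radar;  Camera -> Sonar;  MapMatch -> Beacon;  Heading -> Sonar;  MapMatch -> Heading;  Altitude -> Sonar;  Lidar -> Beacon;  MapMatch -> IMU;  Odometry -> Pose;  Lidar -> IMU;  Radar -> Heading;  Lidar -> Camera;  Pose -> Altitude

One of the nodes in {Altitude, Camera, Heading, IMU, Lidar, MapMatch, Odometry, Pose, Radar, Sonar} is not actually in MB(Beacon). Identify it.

Recall MB(v) = parents ∪ children ∪ spouses, where spouses are the other parents of v's children.
Beacon has parents Lidar, MapMatch, Odometry, Pose, Radar.
Beacon has child Altitude.
Other parents of Beacon's children:
  Altitude also has parents Camera, Heading, IMU, MapMatch, Odometry, Pose.
MB(Beacon) = {Altitude, Camera, Heading, IMU, Lidar, MapMatch, Odometry, Pose, Radar}.
Sonar is neither a parent, child, nor co-parent of Beacon, so it does not belong.

Sonar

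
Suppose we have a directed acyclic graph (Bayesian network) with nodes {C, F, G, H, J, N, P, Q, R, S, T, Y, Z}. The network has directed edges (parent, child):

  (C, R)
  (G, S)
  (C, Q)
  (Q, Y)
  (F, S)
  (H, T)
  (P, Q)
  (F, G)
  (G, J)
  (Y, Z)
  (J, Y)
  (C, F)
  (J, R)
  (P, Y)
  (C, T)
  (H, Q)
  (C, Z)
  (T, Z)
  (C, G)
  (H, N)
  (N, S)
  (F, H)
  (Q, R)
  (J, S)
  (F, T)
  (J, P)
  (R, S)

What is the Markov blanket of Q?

{C, H, J, P, R, Y}

The Markov blanket of a node is its parents, its children, and the other parents of its children.
Q has parents C, H, P.
Q's children: R, Y.
Other parents of Q's children:
  R: C, J
  Y: J, P
So the Markov blanket of Q is {C, H, J, P, R, Y}.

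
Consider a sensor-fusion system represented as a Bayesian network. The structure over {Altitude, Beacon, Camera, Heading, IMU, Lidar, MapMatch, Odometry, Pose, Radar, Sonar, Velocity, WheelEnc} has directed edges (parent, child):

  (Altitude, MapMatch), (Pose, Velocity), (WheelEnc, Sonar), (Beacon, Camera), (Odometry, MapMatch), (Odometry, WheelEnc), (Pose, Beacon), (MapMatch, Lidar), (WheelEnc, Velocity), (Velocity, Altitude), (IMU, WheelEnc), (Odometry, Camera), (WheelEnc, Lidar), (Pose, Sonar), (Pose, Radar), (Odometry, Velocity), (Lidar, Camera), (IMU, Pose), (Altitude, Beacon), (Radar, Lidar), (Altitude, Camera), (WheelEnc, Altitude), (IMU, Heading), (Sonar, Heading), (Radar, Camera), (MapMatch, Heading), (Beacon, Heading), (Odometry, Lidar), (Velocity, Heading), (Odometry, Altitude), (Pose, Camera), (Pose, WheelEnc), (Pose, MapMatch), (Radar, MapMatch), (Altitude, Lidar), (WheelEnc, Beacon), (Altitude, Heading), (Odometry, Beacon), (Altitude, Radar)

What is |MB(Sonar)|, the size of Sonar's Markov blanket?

8

Recall MB(v) = parents ∪ children ∪ spouses, where spouses are the other parents of v's children.
Sonar has parents Pose, WheelEnc.
Sonar has child Heading.
Co-parents of Sonar (other parents of its children):
  Heading also has parents Altitude, Beacon, IMU, MapMatch, Velocity.
MB(Sonar) = {Altitude, Beacon, Heading, IMU, MapMatch, Pose, Velocity, WheelEnc}, which has 8 nodes.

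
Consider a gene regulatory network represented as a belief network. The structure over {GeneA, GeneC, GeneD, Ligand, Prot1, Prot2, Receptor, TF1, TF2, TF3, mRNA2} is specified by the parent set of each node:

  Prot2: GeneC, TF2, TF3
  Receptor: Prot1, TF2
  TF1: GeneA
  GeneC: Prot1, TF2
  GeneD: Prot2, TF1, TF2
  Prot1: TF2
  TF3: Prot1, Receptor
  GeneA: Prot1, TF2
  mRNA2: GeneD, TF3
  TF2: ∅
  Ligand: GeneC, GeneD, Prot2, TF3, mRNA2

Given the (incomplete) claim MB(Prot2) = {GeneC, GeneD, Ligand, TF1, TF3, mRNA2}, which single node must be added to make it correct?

Prot2 has parents GeneC, TF2, TF3.
Children of Prot2: GeneD, Ligand.
Parents of each child, excluding Prot2:
  GeneD's other parents are TF1, TF2.
  parents(Ligand) \ {Prot2} = {GeneC, GeneD, TF3, mRNA2}.
MB(Prot2) = {GeneC, GeneD, Ligand, TF1, TF2, TF3, mRNA2}.
Comparing with the claimed set, TF2 is missing.

TF2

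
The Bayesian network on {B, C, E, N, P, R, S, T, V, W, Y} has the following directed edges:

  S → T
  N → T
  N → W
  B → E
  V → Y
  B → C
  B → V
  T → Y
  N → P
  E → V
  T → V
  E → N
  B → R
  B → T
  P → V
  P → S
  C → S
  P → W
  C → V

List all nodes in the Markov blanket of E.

{B, C, N, P, T, V}

Recall MB(v) = parents ∪ children ∪ spouses, where spouses are the other parents of v's children.
E has parent B.
Children of E: N, V.
For each child, the remaining parents (spouses of E):
  N: no additional parents.
  V's other parents are B, C, P, T.
Union: {B} ∪ {N, V} ∪ {B, C, P, T} = {B, C, N, P, T, V}.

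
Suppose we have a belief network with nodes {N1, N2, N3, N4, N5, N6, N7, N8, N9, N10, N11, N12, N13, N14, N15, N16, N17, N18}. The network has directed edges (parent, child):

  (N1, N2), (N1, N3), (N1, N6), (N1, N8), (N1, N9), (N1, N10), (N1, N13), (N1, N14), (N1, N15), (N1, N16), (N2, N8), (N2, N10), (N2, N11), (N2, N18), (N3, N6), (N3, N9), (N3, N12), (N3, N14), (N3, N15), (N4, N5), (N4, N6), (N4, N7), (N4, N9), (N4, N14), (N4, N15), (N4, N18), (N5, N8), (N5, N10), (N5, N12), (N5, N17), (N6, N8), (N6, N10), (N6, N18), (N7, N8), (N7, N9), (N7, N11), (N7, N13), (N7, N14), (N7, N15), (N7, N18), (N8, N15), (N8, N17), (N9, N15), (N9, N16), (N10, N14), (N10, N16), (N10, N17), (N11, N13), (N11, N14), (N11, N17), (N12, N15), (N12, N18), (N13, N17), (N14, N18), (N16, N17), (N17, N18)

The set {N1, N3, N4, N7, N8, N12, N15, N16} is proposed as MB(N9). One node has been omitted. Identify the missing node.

N10

Recall MB(v) = parents ∪ children ∪ spouses, where spouses are the other parents of v's children.
Parents of N9: N1, N3, N4, N7.
Children of N9: N15, N16.
Co-parents of N9 (other parents of its children):
  N15 also has parents N1, N3, N4, N7, N8, N12.
  parents(N16) \ {N9} = {N1, N10}.
MB(N9) = {N1, N3, N4, N7, N8, N10, N12, N15, N16}.
Comparing with the claimed set, N10 is missing.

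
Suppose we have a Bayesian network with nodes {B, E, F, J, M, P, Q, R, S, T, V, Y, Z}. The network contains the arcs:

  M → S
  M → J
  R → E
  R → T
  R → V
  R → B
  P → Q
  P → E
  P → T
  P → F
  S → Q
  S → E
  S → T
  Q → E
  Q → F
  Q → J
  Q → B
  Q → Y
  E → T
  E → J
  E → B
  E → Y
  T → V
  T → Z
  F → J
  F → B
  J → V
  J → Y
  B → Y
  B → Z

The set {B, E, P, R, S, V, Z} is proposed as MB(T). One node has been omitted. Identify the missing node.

T has parents E, P, R, S.
Ch(T) = {V, Z}.
Parents of each child, excluding T:
  V: J, R
  Z: B
MB(T) = {B, E, J, P, R, S, V, Z}.
Comparing with the claimed set, J is missing.

J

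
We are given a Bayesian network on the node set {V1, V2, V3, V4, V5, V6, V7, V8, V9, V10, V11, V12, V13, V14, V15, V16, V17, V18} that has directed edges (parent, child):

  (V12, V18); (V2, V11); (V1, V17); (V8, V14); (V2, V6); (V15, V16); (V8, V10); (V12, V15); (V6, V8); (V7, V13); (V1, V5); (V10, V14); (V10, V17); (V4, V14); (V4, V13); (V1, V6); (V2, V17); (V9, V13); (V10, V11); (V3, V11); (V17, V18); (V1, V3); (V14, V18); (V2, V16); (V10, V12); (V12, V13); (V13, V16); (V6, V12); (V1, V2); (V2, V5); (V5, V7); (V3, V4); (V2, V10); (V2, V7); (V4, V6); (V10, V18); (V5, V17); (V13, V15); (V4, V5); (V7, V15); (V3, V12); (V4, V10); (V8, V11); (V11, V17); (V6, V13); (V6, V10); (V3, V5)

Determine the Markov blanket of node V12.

{V3, V4, V6, V7, V9, V10, V13, V14, V15, V17, V18}

The Markov blanket of a node is its parents, its children, and the other parents of its children.
Parents of V12: V3, V6, V10.
Ch(V12) = {V13, V15, V18}.
Parents of each child, excluding V12:
  V13: V4, V6, V7, V9
  V15: V7, V13
  V18: V10, V14, V17
Taking the union gives {V3, V4, V6, V7, V9, V10, V13, V14, V15, V17, V18}.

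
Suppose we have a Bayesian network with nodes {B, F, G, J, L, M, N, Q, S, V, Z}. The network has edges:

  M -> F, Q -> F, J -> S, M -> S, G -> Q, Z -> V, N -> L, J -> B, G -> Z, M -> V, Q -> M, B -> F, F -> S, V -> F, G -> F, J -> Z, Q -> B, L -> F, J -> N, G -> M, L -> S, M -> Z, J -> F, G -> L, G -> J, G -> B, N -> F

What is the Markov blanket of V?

Pa(V) = {M, Z}.
Ch(V) = {F}.
Co-parents of V (other parents of its children):
  F's other parents are B, G, J, L, M, N, Q.
So the Markov blanket of V is {B, F, G, J, L, M, N, Q, Z}.

{B, F, G, J, L, M, N, Q, Z}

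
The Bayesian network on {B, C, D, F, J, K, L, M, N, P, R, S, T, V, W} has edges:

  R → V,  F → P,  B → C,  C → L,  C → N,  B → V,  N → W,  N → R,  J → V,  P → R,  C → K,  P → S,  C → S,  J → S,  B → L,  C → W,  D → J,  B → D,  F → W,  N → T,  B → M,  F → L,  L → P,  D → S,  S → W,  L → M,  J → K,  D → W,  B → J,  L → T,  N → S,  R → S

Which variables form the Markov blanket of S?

{C, D, F, J, N, P, R, W}

The Markov blanket of a node is its parents, its children, and the other parents of its children.
Pa(S) = {C, D, J, N, P, R}.
S has child W.
Co-parents of S (other parents of its children):
  parents(W) \ {S} = {C, D, F, N}.
Union: {C, D, J, N, P, R} ∪ {W} ∪ {C, D, F, N} = {C, D, F, J, N, P, R, W}.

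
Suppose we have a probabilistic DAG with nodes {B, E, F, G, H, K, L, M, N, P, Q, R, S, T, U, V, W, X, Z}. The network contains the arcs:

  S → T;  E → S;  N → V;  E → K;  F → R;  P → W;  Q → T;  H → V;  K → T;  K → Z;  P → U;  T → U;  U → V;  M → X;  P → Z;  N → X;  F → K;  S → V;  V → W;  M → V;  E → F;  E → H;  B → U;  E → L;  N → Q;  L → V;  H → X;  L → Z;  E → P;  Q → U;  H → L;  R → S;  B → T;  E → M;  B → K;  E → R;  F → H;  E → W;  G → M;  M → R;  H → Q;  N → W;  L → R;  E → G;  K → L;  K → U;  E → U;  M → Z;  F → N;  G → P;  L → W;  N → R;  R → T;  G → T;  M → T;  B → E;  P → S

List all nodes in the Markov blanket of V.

{E, H, L, M, N, P, S, U, W}

By definition, MB(V) is built from V's parents, V's children, and the co-parents of V.
Parents of V: H, L, M, N, S, U.
Children of V: W.
Other parents of V's children:
  W: E, L, N, P
So the Markov blanket of V is {E, H, L, M, N, P, S, U, W}.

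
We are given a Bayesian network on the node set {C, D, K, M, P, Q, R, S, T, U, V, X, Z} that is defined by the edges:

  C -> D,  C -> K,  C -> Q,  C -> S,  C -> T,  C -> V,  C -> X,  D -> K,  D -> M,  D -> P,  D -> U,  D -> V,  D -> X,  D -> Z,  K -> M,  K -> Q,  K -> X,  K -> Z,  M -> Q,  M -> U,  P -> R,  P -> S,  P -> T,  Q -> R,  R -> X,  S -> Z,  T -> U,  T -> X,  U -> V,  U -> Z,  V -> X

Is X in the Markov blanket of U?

By definition, MB(U) is built from U's parents, U's children, and the co-parents of U.
U has parents D, M, T.
U has children V, Z.
For each child, the remaining parents (spouses of U):
  parents(V) \ {U} = {C, D}.
  Z also has parents D, K, S.
MB(U) = {C, D, K, M, S, T, V, Z}; X is not in this set.

No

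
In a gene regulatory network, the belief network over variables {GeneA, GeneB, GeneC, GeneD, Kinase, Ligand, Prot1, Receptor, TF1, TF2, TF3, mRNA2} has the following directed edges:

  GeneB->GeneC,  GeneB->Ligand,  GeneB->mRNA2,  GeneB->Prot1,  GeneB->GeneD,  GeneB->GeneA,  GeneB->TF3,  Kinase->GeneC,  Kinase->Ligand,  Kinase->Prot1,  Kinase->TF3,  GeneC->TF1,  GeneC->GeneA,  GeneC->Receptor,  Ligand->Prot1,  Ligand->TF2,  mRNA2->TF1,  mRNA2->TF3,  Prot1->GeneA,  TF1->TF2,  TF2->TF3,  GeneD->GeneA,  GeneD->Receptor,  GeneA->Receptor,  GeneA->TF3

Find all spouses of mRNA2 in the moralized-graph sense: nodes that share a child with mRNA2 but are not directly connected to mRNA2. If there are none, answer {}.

{GeneA, GeneC, Kinase, TF2}

Children of mRNA2: TF1, TF3.
  parents(TF1) \ {mRNA2} = {GeneC}.
  parents(TF3) \ {mRNA2} = {GeneA, GeneB, Kinase, TF2}.
Excluding nodes already adjacent to mRNA2 (GeneB, TF1, TF3), the co-parent-only contribution is {GeneA, GeneC, Kinase, TF2}.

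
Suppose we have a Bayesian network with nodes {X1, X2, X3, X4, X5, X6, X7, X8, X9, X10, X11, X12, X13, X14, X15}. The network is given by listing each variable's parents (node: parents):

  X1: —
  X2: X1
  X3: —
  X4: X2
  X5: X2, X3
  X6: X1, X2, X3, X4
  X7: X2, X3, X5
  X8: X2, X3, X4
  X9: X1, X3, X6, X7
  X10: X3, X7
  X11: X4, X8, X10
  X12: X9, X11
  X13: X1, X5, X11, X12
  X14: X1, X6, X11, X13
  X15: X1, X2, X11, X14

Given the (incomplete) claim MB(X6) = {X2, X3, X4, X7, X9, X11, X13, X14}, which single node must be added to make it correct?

The Markov blanket of a node is its parents, its children, and the other parents of its children.
Pa(X6) = {X1, X2, X3, X4}.
Children of X6: X9, X14.
Parents of each child, excluding X6:
  X9's other parents are X1, X3, X7.
  X14 also has parents X1, X11, X13.
MB(X6) = {X1, X2, X3, X4, X7, X9, X11, X13, X14}.
Comparing with the claimed set, X1 is missing.

X1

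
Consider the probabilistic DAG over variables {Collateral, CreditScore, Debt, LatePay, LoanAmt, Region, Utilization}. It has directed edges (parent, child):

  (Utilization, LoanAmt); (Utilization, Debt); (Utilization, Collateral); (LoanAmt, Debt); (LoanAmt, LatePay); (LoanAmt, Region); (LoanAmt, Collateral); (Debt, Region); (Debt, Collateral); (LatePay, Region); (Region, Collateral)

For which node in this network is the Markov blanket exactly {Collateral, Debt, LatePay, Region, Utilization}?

LoanAmt

The target node must have every member of {Collateral, Debt, LatePay, Region, Utilization} as a parent, child, or co-parent, and no others.
Parents of LoanAmt: Utilization; children: Collateral, Debt, LatePay, Region; co-parents: Debt, LatePay, Region, Utilization.
These exactly cover the given set, so the node is LoanAmt.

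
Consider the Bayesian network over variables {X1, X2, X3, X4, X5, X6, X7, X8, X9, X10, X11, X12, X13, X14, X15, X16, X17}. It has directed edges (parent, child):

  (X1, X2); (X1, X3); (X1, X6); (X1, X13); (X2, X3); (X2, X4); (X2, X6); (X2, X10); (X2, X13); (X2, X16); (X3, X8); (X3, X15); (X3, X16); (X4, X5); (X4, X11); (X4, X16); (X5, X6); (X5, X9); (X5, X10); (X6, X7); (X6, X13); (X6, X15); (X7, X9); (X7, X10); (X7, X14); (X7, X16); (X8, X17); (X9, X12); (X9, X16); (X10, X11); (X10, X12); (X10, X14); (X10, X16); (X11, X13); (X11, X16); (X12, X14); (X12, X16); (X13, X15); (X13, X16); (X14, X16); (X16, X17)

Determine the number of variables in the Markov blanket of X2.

X2's parents: X1.
X2's children: X3, X4, X6, X10, X13, X16.
Other parents of X2's children:
  parents(X3) \ {X2} = {X1}.
  X4: no additional parents.
  X6 also has parents X1, X5.
  parents(X10) \ {X2} = {X5, X7}.
  X13's other parents are X1, X6, X11.
  parents(X16) \ {X2} = {X3, X4, X7, X9, X10, X11, X12, X13, X14}.
MB(X2) = {X1, X3, X4, X5, X6, X7, X9, X10, X11, X12, X13, X14, X16}, which has 13 nodes.

13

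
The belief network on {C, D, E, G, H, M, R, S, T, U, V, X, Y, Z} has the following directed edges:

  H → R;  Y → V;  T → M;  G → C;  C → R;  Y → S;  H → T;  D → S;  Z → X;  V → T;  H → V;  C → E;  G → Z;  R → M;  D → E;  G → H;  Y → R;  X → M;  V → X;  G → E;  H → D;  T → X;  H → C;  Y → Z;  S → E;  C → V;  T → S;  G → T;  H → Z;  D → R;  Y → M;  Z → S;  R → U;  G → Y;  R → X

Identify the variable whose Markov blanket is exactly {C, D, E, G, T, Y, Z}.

S

The target node must have every member of {C, D, E, G, T, Y, Z} as a parent, child, or co-parent, and no others.
Parents of S: D, T, Y, Z; children: E; co-parents: C, D, G.
These exactly cover the given set, so the node is S.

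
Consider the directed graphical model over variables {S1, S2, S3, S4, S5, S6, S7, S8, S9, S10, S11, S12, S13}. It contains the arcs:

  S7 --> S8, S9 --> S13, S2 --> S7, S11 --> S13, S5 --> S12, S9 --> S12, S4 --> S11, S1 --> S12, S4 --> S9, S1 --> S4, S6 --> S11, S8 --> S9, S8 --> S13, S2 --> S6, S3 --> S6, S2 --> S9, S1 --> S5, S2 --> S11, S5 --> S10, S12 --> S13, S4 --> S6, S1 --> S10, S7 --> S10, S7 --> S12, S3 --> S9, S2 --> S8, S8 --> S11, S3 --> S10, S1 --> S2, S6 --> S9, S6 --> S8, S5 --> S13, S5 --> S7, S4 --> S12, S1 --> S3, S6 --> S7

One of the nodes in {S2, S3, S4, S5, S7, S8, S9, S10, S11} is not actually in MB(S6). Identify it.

S6 has children S7, S8, S9, S11.
Pa(S6) = {S2, S3, S4}.
Other parents of S6's children:
  S7 also has parents S2, S5.
  S8's other parents are S2, S7.
  S9 also has parents S2, S3, S4, S8.
  S11's other parents are S2, S4, S8.
MB(S6) = {S2, S3, S4, S5, S7, S8, S9, S11}.
S10 is neither a parent, child, nor co-parent of S6, so it does not belong.

S10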